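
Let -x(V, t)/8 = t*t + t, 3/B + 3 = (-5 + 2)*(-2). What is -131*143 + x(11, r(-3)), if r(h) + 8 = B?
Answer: -19069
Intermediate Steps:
B = 1 (B = 3/(-3 + (-5 + 2)*(-2)) = 3/(-3 - 3*(-2)) = 3/(-3 + 6) = 3/3 = 3*(1/3) = 1)
r(h) = -7 (r(h) = -8 + 1 = -7)
x(V, t) = -8*t - 8*t**2 (x(V, t) = -8*(t*t + t) = -8*(t**2 + t) = -8*(t + t**2) = -8*t - 8*t**2)
-131*143 + x(11, r(-3)) = -131*143 - 8*(-7)*(1 - 7) = -18733 - 8*(-7)*(-6) = -18733 - 336 = -19069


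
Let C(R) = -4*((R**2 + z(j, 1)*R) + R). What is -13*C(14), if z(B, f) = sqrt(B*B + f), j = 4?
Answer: 10920 + 728*sqrt(17) ≈ 13922.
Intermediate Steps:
z(B, f) = sqrt(f + B**2) (z(B, f) = sqrt(B**2 + f) = sqrt(f + B**2))
C(R) = -4*R - 4*R**2 - 4*R*sqrt(17) (C(R) = -4*((R**2 + sqrt(1 + 4**2)*R) + R) = -4*((R**2 + sqrt(1 + 16)*R) + R) = -4*((R**2 + sqrt(17)*R) + R) = -4*((R**2 + R*sqrt(17)) + R) = -4*(R + R**2 + R*sqrt(17)) = -4*R - 4*R**2 - 4*R*sqrt(17))
-13*C(14) = -(-52)*14*(1 + 14 + sqrt(17)) = -(-52)*14*(15 + sqrt(17)) = -13*(-840 - 56*sqrt(17)) = 10920 + 728*sqrt(17)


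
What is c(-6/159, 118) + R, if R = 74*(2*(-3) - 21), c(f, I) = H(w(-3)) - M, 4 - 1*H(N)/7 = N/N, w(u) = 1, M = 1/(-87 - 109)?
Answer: -387491/196 ≈ -1977.0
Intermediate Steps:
M = -1/196 (M = 1/(-196) = -1/196 ≈ -0.0051020)
H(N) = 21 (H(N) = 28 - 7*N/N = 28 - 7*1 = 28 - 7 = 21)
c(f, I) = 4117/196 (c(f, I) = 21 - 1*(-1/196) = 21 + 1/196 = 4117/196)
R = -1998 (R = 74*(-6 - 21) = 74*(-27) = -1998)
c(-6/159, 118) + R = 4117/196 - 1998 = -387491/196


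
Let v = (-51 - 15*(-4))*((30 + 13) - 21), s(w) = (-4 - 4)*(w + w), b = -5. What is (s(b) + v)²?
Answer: 77284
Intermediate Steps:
s(w) = -16*w
v = 198 (v = (-51 + 60)*(43 - 21) = 9*22 = 198)
(s(b) + v)² = (-16*(-5) + 198)² = (80 + 198)² = 278² = 77284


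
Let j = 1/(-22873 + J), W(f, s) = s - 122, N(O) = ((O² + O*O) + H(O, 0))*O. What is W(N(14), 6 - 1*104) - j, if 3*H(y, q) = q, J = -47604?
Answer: -15504939/70477 ≈ -220.00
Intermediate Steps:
H(y, q) = q/3
N(O) = 2*O³ (N(O) = ((O² + O*O) + (⅓)*0)*O = ((O² + O²) + 0)*O = (2*O² + 0)*O = (2*O²)*O = 2*O³)
W(f, s) = -122 + s
j = -1/70477 (j = 1/(-22873 - 47604) = 1/(-70477) = -1/70477 ≈ -1.4189e-5)
W(N(14), 6 - 1*104) - j = (-122 + (6 - 1*104)) - 1*(-1/70477) = (-122 + (6 - 104)) + 1/70477 = (-122 - 98) + 1/70477 = -220 + 1/70477 = -15504939/70477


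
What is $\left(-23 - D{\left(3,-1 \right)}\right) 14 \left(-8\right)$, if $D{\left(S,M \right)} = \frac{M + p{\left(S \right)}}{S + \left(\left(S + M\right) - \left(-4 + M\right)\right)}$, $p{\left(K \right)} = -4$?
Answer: $2520$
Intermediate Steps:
$D{\left(S,M \right)} = \frac{-4 + M}{4 + 2 S}$ ($D{\left(S,M \right)} = \frac{M - 4}{S + \left(\left(S + M\right) - \left(-4 + M\right)\right)} = \frac{-4 + M}{S + \left(\left(M + S\right) - \left(-4 + M\right)\right)} = \frac{-4 + M}{S + \left(4 + S\right)} = \frac{-4 + M}{4 + 2 S}$)
$\left(-23 - D{\left(3,-1 \right)}\right) 14 \left(-8\right) = \left(-23 - \frac{-4 - 1}{2 \left(2 + 3\right)}\right) 14 \left(-8\right) = \left(-23 - \frac{1}{2} \cdot \frac{1}{5} \left(-5\right)\right) 14 \left(-8\right) = \left(-23 - - \frac{1}{2}\right) 14 \left(-8\right) = \left(-23 + \frac{1}{2}\right) 14 \left(-8\right) = \left(- \frac{45}{2}\right) 14 \left(-8\right) = \left(-315\right) \left(-8\right) = 2520$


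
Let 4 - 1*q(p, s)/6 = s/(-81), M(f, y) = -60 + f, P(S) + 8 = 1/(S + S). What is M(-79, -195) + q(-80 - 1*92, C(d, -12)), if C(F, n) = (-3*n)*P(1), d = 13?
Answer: -135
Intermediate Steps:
P(S) = -8 + 1/(2*S) (P(S) = -8 + 1/(S + S) = -8 + 1/(2*S))
C(F, n) = 45*n/2 (C(F, n) = (-3*n)*(-8 + (½)/1) = (-3*n)*(-8 + (½)*1) = (-3*n)*(-8 + ½) = -3*n*(-15/2) = 45*n/2)
q(p, s) = 24 + 2*s/27 (q(p, s) = 24 - 6*s/(-81) = 24 - 6*s*(-1)/81 = 24 - (-2)*s/27 = 24 + 2*s/27)
M(-79, -195) + q(-80 - 1*92, C(d, -12)) = (-60 - 79) + (24 + 2*((45/2)*(-12))/27) = -139 + (24 + (2/27)*(-270)) = -139 + (24 - 20) = -139 + 4 = -135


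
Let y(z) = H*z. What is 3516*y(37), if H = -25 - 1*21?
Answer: -5984232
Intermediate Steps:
H = -46 (H = -25 - 21 = -46)
y(z) = -46*z
3516*y(37) = 3516*(-46*37) = 3516*(-1702) = -5984232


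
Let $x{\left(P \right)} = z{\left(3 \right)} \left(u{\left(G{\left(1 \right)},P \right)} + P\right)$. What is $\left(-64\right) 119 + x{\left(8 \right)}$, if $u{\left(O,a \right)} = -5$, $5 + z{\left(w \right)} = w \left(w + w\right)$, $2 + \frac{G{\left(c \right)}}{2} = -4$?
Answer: $-7577$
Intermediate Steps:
$G{\left(c \right)} = -12$ ($G{\left(c \right)} = -4 + 2 \left(-4\right) = -4 - 8 = -12$)
$z{\left(w \right)} = -5 + 2 w^{2}$ ($z{\left(w \right)} = -5 + w \left(w + w\right) = -5 + w 2 w = -5 + 2 w^{2}$)
$x{\left(P \right)} = -65 + 13 P$ ($x{\left(P \right)} = \left(-5 + 2 \cdot 3^{2}\right) \left(-5 + P\right) = \left(-5 + 2 \cdot 9\right) \left(-5 + P\right) = \left(-5 + 18\right) \left(-5 + P\right) = 13 \left(-5 + P\right) = -65 + 13 P$)
$\left(-64\right) 119 + x{\left(8 \right)} = \left(-64\right) 119 + \left(-65 + 13 \cdot 8\right) = -7616 + \left(-65 + 104\right) = -7616 + 39 = -7577$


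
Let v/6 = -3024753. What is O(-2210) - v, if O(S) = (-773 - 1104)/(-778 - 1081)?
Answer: 33738096839/1859 ≈ 1.8149e+7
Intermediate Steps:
v = -18148518 (v = 6*(-3024753) = -18148518)
O(S) = 1877/1859 (O(S) = -1877/(-1859) = -1877*(-1/1859) = 1877/1859)
O(-2210) - v = 1877/1859 - 1*(-18148518) = 1877/1859 + 18148518 = 33738096839/1859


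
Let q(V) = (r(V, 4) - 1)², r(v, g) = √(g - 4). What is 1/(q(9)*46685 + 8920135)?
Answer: 1/8966820 ≈ 1.1152e-7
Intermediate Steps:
r(v, g) = √(-4 + g)
q(V) = 1 (q(V) = (√(-4 + 4) - 1)² = (√0 - 1)² = (0 - 1)² = (-1)² = 1)
1/(q(9)*46685 + 8920135) = 1/(1*46685 + 8920135) = 1/(46685 + 8920135) = 1/8966820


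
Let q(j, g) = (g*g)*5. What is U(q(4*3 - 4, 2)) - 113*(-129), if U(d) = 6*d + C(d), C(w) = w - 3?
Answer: 14714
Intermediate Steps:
C(w) = -3 + w
q(j, g) = 5*g² (q(j, g) = g²*5 = 5*g²)
U(d) = -3 + 7*d (U(d) = 6*d + (-3 + d) = -3 + 7*d)
U(q(4*3 - 4, 2)) - 113*(-129) = (-3 + 7*(5*2²)) - 113*(-129) = (-3 + 7*(5*4)) + 14577 = (-3 + 7*20) + 14577 = (-3 + 140) + 14577 = 137 + 14577 = 14714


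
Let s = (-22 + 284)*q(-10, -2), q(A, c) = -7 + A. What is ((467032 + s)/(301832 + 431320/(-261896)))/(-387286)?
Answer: -7571707993/1913390407949967 ≈ -3.9572e-6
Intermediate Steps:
s = -4454 (s = (-22 + 284)*(-7 - 10) = 262*(-17) = -4454)
((467032 + s)/(301832 + 431320/(-261896)))/(-387286) = ((467032 - 4454)/(301832 + 431320/(-261896)))/(-387286) = (462578/(301832 + 431320*(-1/261896)))*(-1/387286) = (462578/(301832 - 53915/32737))*(-1/387286) = (462578/(9881020269/32737))*(-1/387286) = (462578*(32737/9881020269))*(-1/387286) = (15143415986/9881020269)*(-1/387286) = -7571707993/1913390407949967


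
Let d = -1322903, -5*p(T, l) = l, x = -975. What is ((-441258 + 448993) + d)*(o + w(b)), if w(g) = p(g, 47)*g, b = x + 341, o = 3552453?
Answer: -23399551911584/5 ≈ -4.6799e+12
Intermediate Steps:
p(T, l) = -l/5
b = -634 (b = -975 + 341 = -634)
w(g) = -47*g/5 (w(g) = (-⅕*47)*g = -47*g/5)
((-441258 + 448993) + d)*(o + w(b)) = ((-441258 + 448993) - 1322903)*(3552453 - 47/5*(-634)) = (7735 - 1322903)*(3552453 + 29798/5) = -1315168*17792063/5 = -23399551911584/5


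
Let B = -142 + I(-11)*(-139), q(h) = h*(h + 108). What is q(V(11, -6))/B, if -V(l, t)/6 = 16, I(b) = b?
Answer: -1152/1387 ≈ -0.83057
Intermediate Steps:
V(l, t) = -96 (V(l, t) = -6*16 = -96)
q(h) = h*(108 + h)
B = 1387 (B = -142 - 11*(-139) = -142 + 1529 = 1387)
q(V(11, -6))/B = -96*(108 - 96)/1387 = -96*12*(1/1387) = -1152*1/1387 = -1152/1387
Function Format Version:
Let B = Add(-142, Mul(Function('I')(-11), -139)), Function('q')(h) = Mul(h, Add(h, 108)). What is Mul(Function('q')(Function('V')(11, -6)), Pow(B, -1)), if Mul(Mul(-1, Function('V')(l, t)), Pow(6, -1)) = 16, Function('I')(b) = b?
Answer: Rational(-1152, 1387) ≈ -0.83057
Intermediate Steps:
Function('V')(l, t) = -96 (Function('V')(l, t) = Mul(-6, 16) = -96)
Function('q')(h) = Mul(h, Add(108, h))
B = 1387 (B = Add(-142, Mul(-11, -139)) = Add(-142, 1529) = 1387)
Mul(Function('q')(Function('V')(11, -6)), Pow(B, -1)) = Mul(Mul(-96, Add(108, -96)), Pow(1387, -1)) = Mul(Mul(-96, 12), Rational(1, 1387)) = Mul(-1152, Rational(1, 1387)) = Rational(-1152, 1387)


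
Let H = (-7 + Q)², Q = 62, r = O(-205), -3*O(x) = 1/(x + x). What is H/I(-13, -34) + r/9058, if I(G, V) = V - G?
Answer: -1604883499/11141340 ≈ -144.05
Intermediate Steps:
O(x) = -1/(6*x) (O(x) = -1/(3*(x + x)) = -1/(2*x)/3 = -1/(6*x))
r = 1/1230 (r = -⅙/(-205) = -⅙*(-1/205) = 1/1230 ≈ 0.00081301)
H = 3025 (H = (-7 + 62)² = 55² = 3025)
H/I(-13, -34) + r/9058 = 3025/(-34 - 1*(-13)) + (1/1230)/9058 = 3025/(-34 + 13) + (1/1230)*(1/9058) = 3025/(-21) + 1/11141340 = 3025*(-1/21) + 1/11141340 = -3025/21 + 1/11141340 = -1604883499/11141340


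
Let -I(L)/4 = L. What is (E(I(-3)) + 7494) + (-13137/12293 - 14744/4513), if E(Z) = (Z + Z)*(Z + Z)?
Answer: 447469418357/55478309 ≈ 8065.7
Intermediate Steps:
I(L) = -4*L
E(Z) = 4*Z² (E(Z) = (2*Z)*(2*Z) = 4*Z²)
(E(I(-3)) + 7494) + (-13137/12293 - 14744/4513) = (4*(-4*(-3))² + 7494) + (-13137/12293 - 14744/4513) = (4*12² + 7494) + (-13137*1/12293 - 14744*1/4513) = (4*144 + 7494) + (-13137/12293 - 14744/4513) = (576 + 7494) - 240535273/55478309 = 8070 - 240535273/55478309 = 447469418357/55478309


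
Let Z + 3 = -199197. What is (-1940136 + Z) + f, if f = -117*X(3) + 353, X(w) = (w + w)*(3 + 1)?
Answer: -2141791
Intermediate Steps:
Z = -199200 (Z = -3 - 199197 = -199200)
X(w) = 8*w (X(w) = (2*w)*4 = 8*w)
f = -2455 (f = -936*3 + 353 = -117*24 + 353 = -2808 + 353 = -2455)
(-1940136 + Z) + f = (-1940136 - 199200) - 2455 = -2139336 - 2455 = -2141791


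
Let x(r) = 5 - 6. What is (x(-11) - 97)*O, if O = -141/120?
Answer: 2303/20 ≈ 115.15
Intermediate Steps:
x(r) = -1
O = -47/40 (O = -141*1/120 = -47/40 ≈ -1.1750)
(x(-11) - 97)*O = (-1 - 97)*(-47/40) = -98*(-47/40) = 2303/20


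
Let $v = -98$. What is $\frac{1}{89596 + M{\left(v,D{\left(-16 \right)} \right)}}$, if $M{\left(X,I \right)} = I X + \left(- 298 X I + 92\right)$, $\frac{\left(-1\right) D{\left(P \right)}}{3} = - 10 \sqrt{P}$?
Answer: $\frac{3737}{508630705656} - \frac{24255 i}{84771784276} \approx 7.3472 \cdot 10^{-9} - 2.8612 \cdot 10^{-7} i$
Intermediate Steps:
$D{\left(P \right)} = 30 \sqrt{P}$ ($D{\left(P \right)} = - 3 \left(- 10 \sqrt{P}\right) = 30 \sqrt{P}$)
$M{\left(X,I \right)} = 92 - 297 I X$ ($M{\left(X,I \right)} = I X - \left(-92 + 298 I X\right) = 92 - 297 I X$)
$\frac{1}{89596 + M{\left(v,D{\left(-16 \right)} \right)}} = \frac{1}{89596 + \left(92 - 297 \cdot 30 \sqrt{-16} \left(-98\right)\right)} = \frac{1}{89596 + \left(92 - 297 \cdot 30 \cdot 4 i \left(-98\right)\right)} = \frac{1}{89596 + \left(92 - 297 \cdot 120 i \left(-98\right)\right)} = \frac{1}{89596 + \left(92 + 3492720 i\right)} = \frac{1}{89688 + 3492720 i} = \frac{89688 - 3492720 i}{12207136935744}$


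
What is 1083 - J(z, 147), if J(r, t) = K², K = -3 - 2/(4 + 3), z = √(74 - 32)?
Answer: 52538/49 ≈ 1072.2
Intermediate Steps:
z = √42 ≈ 6.4807
K = -23/7 (K = -3 - 2/7 = -23/7 ≈ -3.2857)
J(r, t) = 529/49 (J(r, t) = (-23/7)² = 529/49)
1083 - J(z, 147) = 1083 - 1*529/49 = 1083 - 529/49 = 52538/49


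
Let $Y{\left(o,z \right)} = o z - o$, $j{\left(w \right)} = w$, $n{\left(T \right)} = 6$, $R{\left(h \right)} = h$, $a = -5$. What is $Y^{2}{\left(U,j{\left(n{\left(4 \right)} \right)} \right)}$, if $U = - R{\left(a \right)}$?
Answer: $625$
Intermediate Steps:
$U = 5$ ($U = \left(-1\right) \left(-5\right) = 5$)
$Y{\left(o,z \right)} = - o + o z$
$Y^{2}{\left(U,j{\left(n{\left(4 \right)} \right)} \right)} = \left(5 \left(-1 + 6\right)\right)^{2} = \left(5 \cdot 5\right)^{2} = 25^{2} = 625$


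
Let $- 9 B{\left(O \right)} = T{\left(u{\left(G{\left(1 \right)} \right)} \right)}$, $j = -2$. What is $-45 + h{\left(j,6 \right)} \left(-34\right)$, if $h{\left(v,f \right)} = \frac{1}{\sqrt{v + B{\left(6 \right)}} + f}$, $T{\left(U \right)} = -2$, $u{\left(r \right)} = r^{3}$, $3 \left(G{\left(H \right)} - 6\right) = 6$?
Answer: $- \frac{252}{5} + \frac{6 i}{5} \approx -50.4 + 1.2 i$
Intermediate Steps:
$G{\left(H \right)} = 8$ ($G{\left(H \right)} = 6 + \frac{1}{3} \cdot 6 = 6 + 2 = 8$)
$B{\left(O \right)} = \frac{2}{9}$ ($B{\left(O \right)} = \left(- \frac{1}{9}\right) \left(-2\right) = \frac{2}{9}$)
$h{\left(v,f \right)} = \frac{1}{f + \sqrt{\frac{2}{9} + v}}$ ($h{\left(v,f \right)} = \frac{1}{\sqrt{v + \frac{2}{9}} + f} = \frac{1}{\sqrt{\frac{2}{9} + v} + f} = \frac{1}{f + \sqrt{\frac{2}{9} + v}}$)
$-45 + h{\left(j,6 \right)} \left(-34\right) = -45 + \frac{3}{\sqrt{2 + 9 \left(-2\right)} + 3 \cdot 6} \left(-34\right) = -45 + \frac{3}{\sqrt{2 - 18} + 18} \left(-34\right) = -45 + \frac{3}{\sqrt{-16} + 18} \left(-34\right) = -45 + \frac{3}{4 i + 18} \left(-34\right) = -45 + \frac{3}{18 + 4 i} \left(-34\right) = -45 + 3 \frac{18 - 4 i}{340} \left(-34\right) = -45 + \frac{3 \left(18 - 4 i\right)}{340} \left(-34\right) = -45 - \frac{3 \left(18 - 4 i\right)}{10}$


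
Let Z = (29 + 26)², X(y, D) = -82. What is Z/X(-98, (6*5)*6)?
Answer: -3025/82 ≈ -36.890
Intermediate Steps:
Z = 3025 (Z = 55² = 3025)
Z/X(-98, (6*5)*6) = 3025/(-82) = 3025*(-1/82) = -3025/82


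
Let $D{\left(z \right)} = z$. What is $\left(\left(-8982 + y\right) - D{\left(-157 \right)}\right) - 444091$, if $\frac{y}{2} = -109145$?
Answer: $-671206$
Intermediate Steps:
$y = -218290$ ($y = 2 \left(-109145\right) = -218290$)
$\left(\left(-8982 + y\right) - D{\left(-157 \right)}\right) - 444091 = \left(\left(-8982 - 218290\right) - -157\right) - 444091 = \left(-227272 + 157\right) - 444091 = -227115 - 444091 = -671206$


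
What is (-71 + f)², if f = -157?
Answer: 51984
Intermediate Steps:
(-71 + f)² = (-71 - 157)² = (-228)² = 51984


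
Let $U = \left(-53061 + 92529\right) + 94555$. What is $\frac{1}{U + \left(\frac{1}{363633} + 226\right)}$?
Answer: $\frac{363633}{48817366618} \approx 7.4488 \cdot 10^{-6}$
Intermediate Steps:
$U = 134023$ ($U = 39468 + 94555 = 134023$)
$\frac{1}{U + \left(\frac{1}{363633} + 226\right)} = \frac{1}{134023 + \left(\frac{1}{363633} + 226\right)} = \frac{1}{134023 + \frac{82181059}{363633}} = \frac{1}{\frac{48817366618}{363633}} = \frac{363633}{48817366618}$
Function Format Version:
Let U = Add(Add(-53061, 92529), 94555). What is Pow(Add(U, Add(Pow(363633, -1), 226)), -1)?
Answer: Rational(363633, 48817366618) ≈ 7.4488e-6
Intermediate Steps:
U = 134023 (U = Add(39468, 94555) = 134023)
Pow(Add(U, Add(Pow(363633, -1), 226)), -1) = Pow(Add(134023, Add(Pow(363633, -1), 226)), -1) = Pow(Add(134023, Add(Rational(1, 363633), 226)), -1) = Pow(Add(134023, Rational(82181059, 363633)), -1) = Pow(Rational(48817366618, 363633), -1) = Rational(363633, 48817366618)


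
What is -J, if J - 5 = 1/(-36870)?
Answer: -184349/36870 ≈ -5.0000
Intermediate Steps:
J = 184349/36870 (J = 5 + 1/(-36870) = 5 - 1/36870 = 184349/36870 ≈ 5.0000)
-J = -1*184349/36870 = -184349/36870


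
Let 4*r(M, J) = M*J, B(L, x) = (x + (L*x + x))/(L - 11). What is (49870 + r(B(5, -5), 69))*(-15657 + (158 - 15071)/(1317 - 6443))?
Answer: -32078290525785/41008 ≈ -7.8224e+8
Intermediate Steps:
B(L, x) = (2*x + L*x)/(-11 + L) (B(L, x) = (x + (x + L*x))/(-11 + L) = (2*x + L*x)/(-11 + L))
r(M, J) = J*M/4 (r(M, J) = (M*J)/4 = (J*M)/4 = J*M/4)
(49870 + r(B(5, -5), 69))*(-15657 + (158 - 15071)/(1317 - 6443)) = (49870 + (1/4)*69*(-5*(2 + 5)/(-11 + 5)))*(-15657 + (158 - 15071)/(1317 - 6443)) = (49870 + (1/4)*69*(-5*7/(-6)))*(-15657 - 14913/(-5126)) = (49870 + (1/4)*69*(-5*(-1/6)*7))*(-15657 - 14913*(-1/5126)) = (49870 + (1/4)*69*(35/6))*(-15657 + 14913/5126) = (49870 + 805/8)*(-80242869/5126) = (399765/8)*(-80242869/5126) = -32078290525785/41008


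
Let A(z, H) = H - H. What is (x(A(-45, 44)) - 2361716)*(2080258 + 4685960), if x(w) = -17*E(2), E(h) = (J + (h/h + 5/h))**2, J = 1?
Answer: -31964429161269/2 ≈ -1.5982e+13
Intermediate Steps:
A(z, H) = 0
E(h) = (2 + 5/h)**2 (E(h) = (1 + (h/h + 5/h))**2 = (1 + (1 + 5/h))**2 = (2 + 5/h)**2)
x(w) = -1377/4 (x(w) = -17*(5 + 2*2)**2/2**2 = -17*(5 + 4)**2/4 = -17*9**2/4 = -17*81/4 = -1377/4)
(x(A(-45, 44)) - 2361716)*(2080258 + 4685960) = (-1377/4 - 2361716)*(2080258 + 4685960) = -9448241/4*6766218 = -31964429161269/2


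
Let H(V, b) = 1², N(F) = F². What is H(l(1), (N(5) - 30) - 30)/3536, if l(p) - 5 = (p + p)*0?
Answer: 1/3536 ≈ 0.00028281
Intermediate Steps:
l(p) = 5 (l(p) = 5 + (p + p)*0 = 5 + (2*p)*0 = 5 + 0 = 5)
H(V, b) = 1
H(l(1), (N(5) - 30) - 30)/3536 = 1/3536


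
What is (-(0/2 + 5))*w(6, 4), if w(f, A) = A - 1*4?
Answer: 0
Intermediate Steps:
w(f, A) = -4 + A (w(f, A) = A - 4 = -4 + A)
(-(0/2 + 5))*w(6, 4) = (-(0/2 + 5))*(-4 + 4) = -((½)*0 + 5)*0 = -(0 + 5)*0 = -1*5*0 = -5*0 = 0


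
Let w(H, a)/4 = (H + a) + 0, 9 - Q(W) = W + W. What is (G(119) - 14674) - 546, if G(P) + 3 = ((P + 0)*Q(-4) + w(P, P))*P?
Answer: 338802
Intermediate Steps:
Q(W) = 9 - 2*W (Q(W) = 9 - (W + W) = 9 - 2*W)
w(H, a) = 4*H + 4*a (w(H, a) = 4*((H + a) + 0) = 4*(H + a) = 4*H + 4*a)
G(P) = -3 + 25*P² (G(P) = -3 + ((P + 0)*(9 - 2*(-4)) + (4*P + 4*P))*P = -3 + (P*(9 + 8) + 8*P)*P = -3 + (P*17 + 8*P)*P = -3 + (17*P + 8*P)*P = -3 + (25*P)*P = -3 + 25*P²)
(G(119) - 14674) - 546 = ((-3 + 25*119²) - 14674) - 546 = ((-3 + 25*14161) - 14674) - 546 = ((-3 + 354025) - 14674) - 546 = (354022 - 14674) - 546 = 339348 - 546 = 338802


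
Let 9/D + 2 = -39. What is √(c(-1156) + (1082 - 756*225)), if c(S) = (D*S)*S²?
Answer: √569748710246/41 ≈ 18410.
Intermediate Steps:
D = -9/41 (D = 9/(-2 - 39) = 9/(-41) = 9*(-1/41) = -9/41 ≈ -0.21951)
c(S) = -9*S³/41 (c(S) = (-9*S/41)*S² = -9*S³/41)
√(c(-1156) + (1082 - 756*225)) = √(-9/41*(-1156)³ + (1082 - 756*225)) = √(-9/41*(-1544804416) + (1082 - 170100)) = √(13903239744/41 - 169018) = √(13896310006/41) = √569748710246/41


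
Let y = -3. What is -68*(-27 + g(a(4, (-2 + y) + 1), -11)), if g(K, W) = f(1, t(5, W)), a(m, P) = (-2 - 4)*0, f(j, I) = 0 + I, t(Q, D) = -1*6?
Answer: 2244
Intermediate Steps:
t(Q, D) = -6
f(j, I) = I
a(m, P) = 0 (a(m, P) = -6*0 = 0)
g(K, W) = -6
-68*(-27 + g(a(4, (-2 + y) + 1), -11)) = -68*(-27 - 6) = -68*(-33) = 2244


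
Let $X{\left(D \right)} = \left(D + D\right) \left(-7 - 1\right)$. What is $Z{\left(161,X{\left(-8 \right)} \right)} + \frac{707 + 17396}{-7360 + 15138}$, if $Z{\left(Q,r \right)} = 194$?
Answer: $\frac{1527035}{7778} \approx 196.33$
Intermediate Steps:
$X{\left(D \right)} = - 16 D$ ($X{\left(D \right)} = 2 D \left(-8\right) = - 16 D$)
$Z{\left(161,X{\left(-8 \right)} \right)} + \frac{707 + 17396}{-7360 + 15138} = 194 + \frac{707 + 17396}{-7360 + 15138} = 194 + \frac{18103}{7778} = \frac{1527035}{7778}$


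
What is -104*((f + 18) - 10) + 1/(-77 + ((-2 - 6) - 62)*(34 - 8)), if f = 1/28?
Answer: -1585351/1897 ≈ -835.71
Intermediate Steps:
f = 1/28 ≈ 0.035714
-104*((f + 18) - 10) + 1/(-77 + ((-2 - 6) - 62)*(34 - 8)) = -104*((1/28 + 18) - 10) + 1/(-77 + ((-2 - 6) - 62)*(34 - 8)) = -104*(505/28 - 10) + 1/(-77 + (-8 - 62)*26) = -104*225/28 + 1/(-77 - 70*26) = -5850/7 + 1/(-77 - 1820) = -5850/7 + 1/(-1897) = -5850/7 - 1/1897 = -1585351/1897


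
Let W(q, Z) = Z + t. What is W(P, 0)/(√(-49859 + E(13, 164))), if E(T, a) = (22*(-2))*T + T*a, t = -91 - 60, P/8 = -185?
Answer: 151*I*√48299/48299 ≈ 0.68708*I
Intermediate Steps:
P = -1480 (P = 8*(-185) = -1480)
t = -151
E(T, a) = -44*T + T*a
W(q, Z) = -151 + Z (W(q, Z) = Z - 151 = -151 + Z)
W(P, 0)/(√(-49859 + E(13, 164))) = (-151 + 0)/(√(-49859 + 13*(-44 + 164))) = -151/√(-49859 + 13*120) = -151/√(-49859 + 1560) = -151*(-I*√48299/48299) = -(-151)*I*√48299/48299 = 151*I*√48299/48299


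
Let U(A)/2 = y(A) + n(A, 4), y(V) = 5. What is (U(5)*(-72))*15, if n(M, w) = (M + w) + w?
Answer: -38880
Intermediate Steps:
n(M, w) = M + 2*w
U(A) = 26 + 2*A (U(A) = 2*(5 + (A + 2*4)) = 2*(5 + (A + 8)) = 2*(5 + (8 + A)) = 2*(13 + A) = 26 + 2*A)
(U(5)*(-72))*15 = ((26 + 2*5)*(-72))*15 = ((26 + 10)*(-72))*15 = (36*(-72))*15 = -2592*15 = -38880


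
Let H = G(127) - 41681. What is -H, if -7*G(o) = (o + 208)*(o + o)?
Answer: 376857/7 ≈ 53837.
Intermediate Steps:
G(o) = -2*o*(208 + o)/7 (G(o) = -(o + 208)*(o + o)/7 = -(208 + o)*2*o/7 = -2*o*(208 + o)/7)
H = -376857/7 (H = -2/7*127*(208 + 127) - 41681 = -2/7*127*335 - 41681 = -85090/7 - 41681 = -376857/7 ≈ -53837.)
-H = -1*(-376857/7) = 376857/7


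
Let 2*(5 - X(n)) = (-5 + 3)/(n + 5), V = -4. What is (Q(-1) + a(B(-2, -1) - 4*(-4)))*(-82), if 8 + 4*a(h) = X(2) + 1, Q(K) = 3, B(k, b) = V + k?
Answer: -2911/14 ≈ -207.93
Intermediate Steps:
B(k, b) = -4 + k
X(n) = 5 + 1/(5 + n) (X(n) = 5 - (-5 + 3)/(2*(n + 5)) = 5 - (-1)/(5 + n) = 5 + 1/(5 + n))
a(h) = -13/28 (a(h) = -2 + ((26 + 5*2)/(5 + 2) + 1)/4 = -2 + ((26 + 10)/7 + 1)/4 = -2 + ((⅐)*36 + 1)/4 = -2 + (36/7 + 1)/4 = -2 + (¼)*(43/7) = -2 + 43/28 = -13/28)
(Q(-1) + a(B(-2, -1) - 4*(-4)))*(-82) = (3 - 13/28)*(-82) = (71/28)*(-82) = -2911/14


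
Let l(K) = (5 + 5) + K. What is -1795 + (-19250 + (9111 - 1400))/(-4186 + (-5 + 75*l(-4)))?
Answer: -6703556/3741 ≈ -1791.9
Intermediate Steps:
l(K) = 10 + K
-1795 + (-19250 + (9111 - 1400))/(-4186 + (-5 + 75*l(-4))) = -1795 + (-19250 + (9111 - 1400))/(-4186 + (-5 + 75*(10 - 4))) = -1795 + (-19250 + 7711)/(-4186 + (-5 + 75*6)) = -1795 - 11539/(-4186 + (-5 + 450)) = -1795 - 11539/(-4186 + 445) = -1795 - 11539/(-3741) = -1795 - 11539*(-1/3741) = -1795 + 11539/3741 = -6703556/3741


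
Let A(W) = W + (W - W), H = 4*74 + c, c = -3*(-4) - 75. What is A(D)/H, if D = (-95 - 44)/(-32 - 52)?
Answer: 139/19572 ≈ 0.0071020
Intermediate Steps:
c = -63 (c = 12 - 75 = -63)
H = 233 (H = 4*74 - 63 = 296 - 63 = 233)
D = 139/84 (D = -139/(-84) = -139*(-1/84) = 139/84 ≈ 1.6548)
A(W) = W (A(W) = W + 0 = W)
A(D)/H = (139/84)/233 = (139/84)*(1/233) = 139/19572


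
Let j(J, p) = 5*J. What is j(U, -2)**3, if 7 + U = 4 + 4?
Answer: 125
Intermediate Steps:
U = 1 (U = -7 + (4 + 4) = -7 + 8 = 1)
j(U, -2)**3 = (5*1)**3 = 5**3 = 125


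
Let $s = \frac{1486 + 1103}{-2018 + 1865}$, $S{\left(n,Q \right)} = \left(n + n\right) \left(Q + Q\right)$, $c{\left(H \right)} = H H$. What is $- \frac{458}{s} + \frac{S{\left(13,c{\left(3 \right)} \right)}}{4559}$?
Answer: $\frac{106893006}{3934417} \approx 27.169$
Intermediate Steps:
$c{\left(H \right)} = H^{2}$
$S{\left(n,Q \right)} = 4 Q n$ ($S{\left(n,Q \right)} = 2 n 2 Q = 4 Q n$)
$s = - \frac{863}{51}$ ($s = \frac{2589}{-153} = 2589 \left(- \frac{1}{153}\right) = - \frac{863}{51} \approx -16.922$)
$- \frac{458}{s} + \frac{S{\left(13,c{\left(3 \right)} \right)}}{4559} = - \frac{458}{- \frac{863}{51}} + \frac{4 \cdot 3^{2} \cdot 13}{4559} = \left(-458\right) \left(- \frac{51}{863}\right) + 4 \cdot 9 \cdot 13 \cdot \frac{1}{4559} = \frac{23358}{863} + 468 \cdot \frac{1}{4559} = \frac{23358}{863} + \frac{468}{4559} = \frac{106893006}{3934417}$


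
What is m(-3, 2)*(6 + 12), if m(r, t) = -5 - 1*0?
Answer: -90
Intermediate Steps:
m(r, t) = -5 (m(r, t) = -5 + 0 = -5)
m(-3, 2)*(6 + 12) = -5*(6 + 12) = -5*18 = -90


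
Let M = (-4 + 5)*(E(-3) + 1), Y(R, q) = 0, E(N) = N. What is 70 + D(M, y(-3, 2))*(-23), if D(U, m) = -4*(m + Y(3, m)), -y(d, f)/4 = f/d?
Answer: 946/3 ≈ 315.33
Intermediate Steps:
y(d, f) = -4*f/d
M = -2 (M = (-4 + 5)*(-3 + 1) = 1*(-2) = -2)
D(U, m) = -4*m (D(U, m) = -4*(m + 0) = -4*m)
70 + D(M, y(-3, 2))*(-23) = 70 - (-16)*2/(-3)*(-23) = 70 - (-16)*2*(-1)/3*(-23) = 70 - 4*8/3*(-23) = 70 - 32/3*(-23) = 70 + 736/3 = 946/3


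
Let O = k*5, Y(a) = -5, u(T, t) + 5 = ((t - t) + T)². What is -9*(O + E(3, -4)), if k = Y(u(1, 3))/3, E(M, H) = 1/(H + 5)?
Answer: 66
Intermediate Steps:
u(T, t) = -5 + T² (u(T, t) = -5 + ((t - t) + T)² = -5 + (0 + T)² = -5 + T²)
E(M, H) = 1/(5 + H)
k = -5/3 ≈ -1.6667
O = -25/3 (O = -5/3*5 = -25/3 ≈ -8.3333)
-9*(O + E(3, -4)) = -9*(-25/3 + 1/(5 - 4)) = -9*(-25/3 + 1/1) = -9*(-25/3 + 1) = -9*(-22/3) = 66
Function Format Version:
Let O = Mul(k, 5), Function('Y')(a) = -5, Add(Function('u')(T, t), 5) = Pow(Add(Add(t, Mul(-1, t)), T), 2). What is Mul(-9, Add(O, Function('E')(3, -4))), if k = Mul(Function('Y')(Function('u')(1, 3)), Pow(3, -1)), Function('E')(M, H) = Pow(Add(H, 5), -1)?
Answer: 66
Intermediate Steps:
Function('u')(T, t) = Add(-5, Pow(T, 2)) (Function('u')(T, t) = Add(-5, Pow(Add(Add(t, Mul(-1, t)), T), 2)) = Add(-5, Pow(Add(0, T), 2)) = Add(-5, Pow(T, 2)))
Function('E')(M, H) = Pow(Add(5, H), -1)
k = Rational(-5, 3) (k = Mul(-5, Pow(3, -1)) = Mul(-5, Rational(1, 3)) = Rational(-5, 3) ≈ -1.6667)
O = Rational(-25, 3) (O = Mul(Rational(-5, 3), 5) = Rational(-25, 3) ≈ -8.3333)
Mul(-9, Add(O, Function('E')(3, -4))) = Mul(-9, Add(Rational(-25, 3), Pow(Add(5, -4), -1))) = Mul(-9, Add(Rational(-25, 3), Pow(1, -1))) = Mul(-9, Add(Rational(-25, 3), 1)) = Mul(-9, Rational(-22, 3)) = 66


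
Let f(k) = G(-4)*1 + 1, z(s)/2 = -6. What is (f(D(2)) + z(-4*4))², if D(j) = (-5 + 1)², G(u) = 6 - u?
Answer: 1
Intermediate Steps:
z(s) = -12 (z(s) = 2*(-6) = -12)
D(j) = 16 (D(j) = (-4)² = 16)
f(k) = 11 (f(k) = (6 - 1*(-4))*1 + 1 = (6 + 4)*1 + 1 = 10*1 + 1 = 10 + 1 = 11)
(f(D(2)) + z(-4*4))² = (11 - 12)² = (-1)² = 1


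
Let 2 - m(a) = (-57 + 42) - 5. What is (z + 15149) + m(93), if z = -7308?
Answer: 7863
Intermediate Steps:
m(a) = 22 (m(a) = 2 - ((-57 + 42) - 5) = 2 - (-15 - 5) = 2 - 1*(-20) = 2 + 20 = 22)
(z + 15149) + m(93) = (-7308 + 15149) + 22 = 7841 + 22 = 7863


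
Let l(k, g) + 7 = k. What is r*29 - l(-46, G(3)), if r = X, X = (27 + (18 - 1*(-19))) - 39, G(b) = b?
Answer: 778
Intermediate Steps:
l(k, g) = -7 + k
X = 25 (X = (27 + (18 + 19)) - 39 = (27 + 37) - 39 = 64 - 39 = 25)
r = 25
r*29 - l(-46, G(3)) = 25*29 - (-7 - 46) = 725 - 1*(-53) = 725 + 53 = 778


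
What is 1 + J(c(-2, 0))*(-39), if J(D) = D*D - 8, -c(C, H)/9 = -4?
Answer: -50231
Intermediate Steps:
c(C, H) = 36 (c(C, H) = -9*(-4) = 36)
J(D) = -8 + D² (J(D) = D² - 8 = -8 + D²)
1 + J(c(-2, 0))*(-39) = 1 + (-8 + 36²)*(-39) = 1 + (-8 + 1296)*(-39) = 1 + 1288*(-39) = 1 - 50232 = -50231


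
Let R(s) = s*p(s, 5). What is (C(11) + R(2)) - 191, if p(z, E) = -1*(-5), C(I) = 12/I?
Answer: -1979/11 ≈ -179.91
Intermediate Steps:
p(z, E) = 5
R(s) = 5*s (R(s) = s*5 = 5*s)
(C(11) + R(2)) - 191 = (12/11 + 5*2) - 191 = (12*(1/11) + 10) - 191 = (12/11 + 10) - 191 = 122/11 - 191 = -1979/11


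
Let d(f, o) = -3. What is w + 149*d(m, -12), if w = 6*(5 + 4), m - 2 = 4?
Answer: -393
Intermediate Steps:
m = 6 (m = 2 + 4 = 6)
w = 54 (w = 6*9 = 54)
w + 149*d(m, -12) = 54 + 149*(-3) = 54 - 447 = -393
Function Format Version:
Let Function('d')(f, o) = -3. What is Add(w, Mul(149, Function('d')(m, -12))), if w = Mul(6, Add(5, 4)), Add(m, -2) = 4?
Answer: -393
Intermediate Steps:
m = 6 (m = Add(2, 4) = 6)
w = 54 (w = Mul(6, 9) = 54)
Add(w, Mul(149, Function('d')(m, -12))) = Add(54, Mul(149, -3)) = Add(54, -447) = -393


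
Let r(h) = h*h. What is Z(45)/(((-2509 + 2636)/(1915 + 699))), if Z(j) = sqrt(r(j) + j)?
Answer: 7842*sqrt(230)/127 ≈ 936.46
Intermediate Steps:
r(h) = h**2
Z(j) = sqrt(j + j**2) (Z(j) = sqrt(j**2 + j) = sqrt(j + j**2))
Z(45)/(((-2509 + 2636)/(1915 + 699))) = sqrt(45*(1 + 45))/(((-2509 + 2636)/(1915 + 699))) = sqrt(45*46)/((127/2614)) = sqrt(2070)/((127*(1/2614))) = (3*sqrt(230))/(127/2614) = (3*sqrt(230))*(2614/127) = 7842*sqrt(230)/127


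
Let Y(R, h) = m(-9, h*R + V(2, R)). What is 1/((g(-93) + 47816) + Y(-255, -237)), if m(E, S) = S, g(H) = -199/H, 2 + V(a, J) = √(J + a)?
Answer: 936264108/101351659018933 - 8649*I*√253/101351659018933 ≈ 9.2378e-6 - 1.3574e-9*I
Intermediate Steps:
V(a, J) = -2 + √(J + a)
Y(R, h) = -2 + √(2 + R) + R*h (Y(R, h) = h*R + (-2 + √(R + 2)) = R*h + (-2 + √(2 + R)) = -2 + √(2 + R) + R*h)
1/((g(-93) + 47816) + Y(-255, -237)) = 1/((-199/(-93) + 47816) + (-2 + √(2 - 255) - 255*(-237))) = 1/((-199*(-1/93) + 47816) + (-2 + √(-253) + 60435)) = 1/((199/93 + 47816) + (-2 + I*√253 + 60435)) = 1/(4447087/93 + (60433 + I*√253)) = 1/(10067356/93 + I*√253)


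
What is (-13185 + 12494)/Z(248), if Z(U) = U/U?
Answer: -691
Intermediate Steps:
Z(U) = 1
(-13185 + 12494)/Z(248) = (-13185 + 12494)/1 = -691*1 = -691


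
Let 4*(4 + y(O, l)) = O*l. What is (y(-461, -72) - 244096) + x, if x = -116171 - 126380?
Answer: -478353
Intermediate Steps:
x = -242551
y(O, l) = -4 + O*l/4 (y(O, l) = -4 + (O*l)/4 = -4 + O*l/4)
(y(-461, -72) - 244096) + x = ((-4 + (¼)*(-461)*(-72)) - 244096) - 242551 = ((-4 + 8298) - 244096) - 242551 = (8294 - 244096) - 242551 = -235802 - 242551 = -478353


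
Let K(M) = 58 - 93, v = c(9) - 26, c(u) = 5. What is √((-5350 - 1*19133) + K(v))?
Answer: I*√24518 ≈ 156.58*I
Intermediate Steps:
v = -21 (v = 5 - 26 = -21)
K(M) = -35
√((-5350 - 1*19133) + K(v)) = √((-5350 - 1*19133) - 35) = √((-5350 - 19133) - 35) = √(-24483 - 35) = √(-24518) = I*√24518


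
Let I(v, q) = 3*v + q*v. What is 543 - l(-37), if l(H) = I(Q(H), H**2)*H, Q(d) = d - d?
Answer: 543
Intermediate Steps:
Q(d) = 0
l(H) = 0 (l(H) = (0*(3 + H**2))*H = 0*H = 0)
543 - l(-37) = 543 - 1*0 = 543 + 0 = 543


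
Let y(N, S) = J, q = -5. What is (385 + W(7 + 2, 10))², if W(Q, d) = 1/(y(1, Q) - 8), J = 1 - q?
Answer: 591361/4 ≈ 1.4784e+5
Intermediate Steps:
J = 6 (J = 1 - 1*(-5) = 1 + 5 = 6)
y(N, S) = 6
W(Q, d) = -½ (W(Q, d) = 1/(6 - 8) = 1/(-2) = -½)
(385 + W(7 + 2, 10))² = (385 - ½)² = (769/2)² = 591361/4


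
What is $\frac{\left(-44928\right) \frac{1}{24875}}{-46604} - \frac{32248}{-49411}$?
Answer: $\frac{9346626003352}{14320228079875} \approx 0.65269$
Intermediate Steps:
$\frac{\left(-44928\right) \frac{1}{24875}}{-46604} - \frac{32248}{-49411} = \left(-44928\right) \frac{1}{24875} \left(- \frac{1}{46604}\right) - - \frac{32248}{49411} = \left(- \frac{44928}{24875}\right) \left(- \frac{1}{46604}\right) + \frac{32248}{49411} = \frac{11232}{289818625} + \frac{32248}{49411} = \frac{9346626003352}{14320228079875}$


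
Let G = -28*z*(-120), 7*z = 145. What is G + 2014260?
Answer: 2083860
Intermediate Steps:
z = 145/7 (z = (⅐)*145 = 145/7 ≈ 20.714)
G = 69600 (G = -28*145/7*(-120) = -580*(-120) = 69600)
G + 2014260 = 69600 + 2014260 = 2083860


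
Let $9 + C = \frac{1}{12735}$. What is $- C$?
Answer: $\frac{114614}{12735} \approx 8.9999$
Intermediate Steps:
$C = - \frac{114614}{12735}$ ($C = -9 + \frac{1}{12735} = - \frac{114614}{12735} \approx -8.9999$)
$- C = \left(-1\right) \left(- \frac{114614}{12735}\right) = \frac{114614}{12735}$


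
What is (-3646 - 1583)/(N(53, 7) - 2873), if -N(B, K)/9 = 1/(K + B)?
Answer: 14940/8209 ≈ 1.8200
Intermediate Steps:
N(B, K) = -9/(B + K) (N(B, K) = -9/(K + B) = -9/(B + K))
(-3646 - 1583)/(N(53, 7) - 2873) = (-3646 - 1583)/(-9/(53 + 7) - 2873) = -5229/(-9/60 - 2873) = -5229/(-9*1/60 - 2873) = -5229/(-3/20 - 2873) = -5229/(-57463/20) = -5229*(-20/57463) = 14940/8209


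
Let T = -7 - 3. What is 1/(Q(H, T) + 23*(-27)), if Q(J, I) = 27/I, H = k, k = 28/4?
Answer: -10/6237 ≈ -0.0016033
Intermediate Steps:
k = 7 (k = 28*(¼) = 7)
T = -10
H = 7
1/(Q(H, T) + 23*(-27)) = 1/(27/(-10) + 23*(-27)) = 1/(27*(-⅒) - 621) = 1/(-27/10 - 621) = 1/(-6237/10) = -10/6237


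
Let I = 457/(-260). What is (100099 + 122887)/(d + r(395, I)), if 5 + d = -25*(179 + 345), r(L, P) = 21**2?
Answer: -111493/6332 ≈ -17.608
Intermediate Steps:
I = -457/260 (I = 457*(-1/260) = -457/260 ≈ -1.7577)
r(L, P) = 441
d = -13105 (d = -5 - 25*(179 + 345) = -5 - 25*524 = -5 - 13100 = -13105)
(100099 + 122887)/(d + r(395, I)) = (100099 + 122887)/(-13105 + 441) = 222986/(-12664) = 222986*(-1/12664) = -111493/6332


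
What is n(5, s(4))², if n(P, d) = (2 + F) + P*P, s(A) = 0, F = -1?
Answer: 676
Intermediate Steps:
n(P, d) = 1 + P² (n(P, d) = (2 - 1) + P*P = 1 + P²)
n(5, s(4))² = (1 + 5²)² = (1 + 25)² = 26² = 676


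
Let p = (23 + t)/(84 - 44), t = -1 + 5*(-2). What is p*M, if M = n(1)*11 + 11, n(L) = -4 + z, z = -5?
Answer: -132/5 ≈ -26.400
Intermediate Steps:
t = -11 (t = -1 - 10 = -11)
n(L) = -9 (n(L) = -4 - 5 = -9)
M = -88 (M = -9*11 + 11 = -99 + 11 = -88)
p = 3/10 (p = (23 - 11)/(84 - 44) = 12/40 = 12*(1/40) = 3/10 ≈ 0.30000)
p*M = (3/10)*(-88) = -132/5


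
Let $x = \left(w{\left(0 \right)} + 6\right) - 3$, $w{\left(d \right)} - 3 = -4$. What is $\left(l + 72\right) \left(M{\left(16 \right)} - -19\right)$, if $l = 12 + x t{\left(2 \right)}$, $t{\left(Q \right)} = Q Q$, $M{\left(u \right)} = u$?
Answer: $3220$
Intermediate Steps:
$w{\left(d \right)} = -1$ ($w{\left(d \right)} = 3 - 4 = -1$)
$t{\left(Q \right)} = Q^{2}$
$x = 2$ ($x = \left(-1 + 6\right) - 3 = 5 - 3 = 2$)
$l = 20$ ($l = 12 + 2 \cdot 2^{2} = 12 + 2 \cdot 4 = 12 + 8 = 20$)
$\left(l + 72\right) \left(M{\left(16 \right)} - -19\right) = \left(20 + 72\right) \left(16 - -19\right) = 92 \left(16 + 19\right) = 92 \cdot 35 = 3220$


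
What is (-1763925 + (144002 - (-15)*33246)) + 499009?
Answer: -622224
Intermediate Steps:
(-1763925 + (144002 - (-15)*33246)) + 499009 = (-1763925 + (144002 - 1*(-498690))) + 499009 = (-1763925 + (144002 + 498690)) + 499009 = (-1763925 + 642692) + 499009 = -1121233 + 499009 = -622224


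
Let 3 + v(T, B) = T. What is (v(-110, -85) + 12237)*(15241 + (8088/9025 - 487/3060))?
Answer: 255163783632751/1380825 ≈ 1.8479e+8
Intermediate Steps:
v(T, B) = -3 + T
(v(-110, -85) + 12237)*(15241 + (8088/9025 - 487/3060)) = ((-3 - 110) + 12237)*(15241 + (8088/9025 - 487/3060)) = (-113 + 12237)*(15241 + (8088*(1/9025) - 487*1/3060)) = 12124*(15241 + (8088/9025 - 487/3060)) = 12124*(15241 + 4070821/5523300) = 12124*(84184686121/5523300) = 255163783632751/1380825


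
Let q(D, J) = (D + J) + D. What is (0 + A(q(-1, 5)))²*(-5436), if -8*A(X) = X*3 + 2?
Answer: -164439/16 ≈ -10277.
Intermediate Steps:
q(D, J) = J + 2*D
A(X) = -¼ - 3*X/8 (A(X) = -(X*3 + 2)/8 = -(3*X + 2)/8 = -(2 + 3*X)/8 = -¼ - 3*X/8)
(0 + A(q(-1, 5)))²*(-5436) = (0 + (-¼ - 3*(5 + 2*(-1))/8))²*(-5436) = (0 + (-¼ - 3*(5 - 2)/8))²*(-5436) = (0 + (-¼ - 3/8*3))²*(-5436) = (0 + (-¼ - 9/8))²*(-5436) = (0 - 11/8)²*(-5436) = (-11/8)²*(-5436) = (121/64)*(-5436) = -164439/16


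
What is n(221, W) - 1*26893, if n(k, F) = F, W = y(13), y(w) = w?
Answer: -26880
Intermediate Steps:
W = 13
n(221, W) - 1*26893 = 13 - 1*26893 = 13 - 26893 = -26880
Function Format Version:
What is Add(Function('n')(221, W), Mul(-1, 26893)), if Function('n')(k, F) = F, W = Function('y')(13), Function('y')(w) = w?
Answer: -26880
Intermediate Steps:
W = 13
Add(Function('n')(221, W), Mul(-1, 26893)) = Add(13, Mul(-1, 26893)) = Add(13, -26893) = -26880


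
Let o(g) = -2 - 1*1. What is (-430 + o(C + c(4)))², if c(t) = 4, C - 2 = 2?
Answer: 187489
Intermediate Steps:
C = 4 (C = 2 + 2 = 4)
o(g) = -3 (o(g) = -2 - 1 = -3)
(-430 + o(C + c(4)))² = (-430 - 3)² = (-433)² = 187489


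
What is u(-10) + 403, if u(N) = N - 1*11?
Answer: 382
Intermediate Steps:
u(N) = -11 + N (u(N) = N - 11 = -11 + N)
u(-10) + 403 = (-11 - 10) + 403 = -21 + 403 = 382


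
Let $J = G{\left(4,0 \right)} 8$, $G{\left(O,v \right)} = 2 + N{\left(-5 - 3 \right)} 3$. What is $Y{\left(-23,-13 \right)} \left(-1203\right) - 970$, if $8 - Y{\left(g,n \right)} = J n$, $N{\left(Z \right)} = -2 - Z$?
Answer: $-2512834$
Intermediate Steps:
$G{\left(O,v \right)} = 20$ ($G{\left(O,v \right)} = 2 + \left(-2 - \left(-5 - 3\right)\right) 3 = 2 + \left(-2 - -8\right) 3 = 2 + \left(-2 + 8\right) 3 = 2 + 6 \cdot 3 = 2 + 18 = 20$)
$J = 160$ ($J = 20 \cdot 8 = 160$)
$Y{\left(g,n \right)} = 8 - 160 n$
$Y{\left(-23,-13 \right)} \left(-1203\right) - 970 = \left(8 - -2080\right) \left(-1203\right) - 970 = \left(8 + 2080\right) \left(-1203\right) - 970 = 2088 \left(-1203\right) - 970 = -2511864 - 970 = -2512834$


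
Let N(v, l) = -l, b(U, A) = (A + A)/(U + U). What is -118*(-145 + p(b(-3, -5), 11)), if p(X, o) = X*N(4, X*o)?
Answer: 186440/9 ≈ 20716.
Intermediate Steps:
b(U, A) = A/U (b(U, A) = (2*A)/((2*U)) = (2*A)*(1/(2*U)) = A/U)
p(X, o) = -o*X² (p(X, o) = X*(-X*o) = -o*X²)
-118*(-145 + p(b(-3, -5), 11)) = -118*(-145 - 1*11*(-5/(-3))²) = -118*(-145 - 1*11*(-5*(-⅓))²) = -118*(-145 - 1*11*(5/3)²) = -118*(-145 - 1*11*25/9) = -118*(-145 - 275/9) = -118*(-1580/9) = 186440/9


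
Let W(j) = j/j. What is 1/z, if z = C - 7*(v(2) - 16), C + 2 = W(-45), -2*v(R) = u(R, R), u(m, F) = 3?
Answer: 2/243 ≈ 0.0082304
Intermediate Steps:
v(R) = -3/2 (v(R) = -1/2*3 = -3/2)
W(j) = 1
C = -1 (C = -2 + 1 = -1)
z = 243/2 (z = -1 - 7*(-3/2 - 16) = -1 - 7*(-35/2) = -1 + 245/2 = 243/2 ≈ 121.50)
1/z = 1/(243/2) = 2/243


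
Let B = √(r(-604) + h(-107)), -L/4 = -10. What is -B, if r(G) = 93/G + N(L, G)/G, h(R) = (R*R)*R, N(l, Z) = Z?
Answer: -I*√111728744611/302 ≈ -1106.8*I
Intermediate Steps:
L = 40 (L = -4*(-10) = 40)
h(R) = R³ (h(R) = R²*R = R³)
r(G) = 1 + 93/G (r(G) = 93/G + G/G = 93/G + 1 = 1 + 93/G)
B = I*√111728744611/302 (B = √((93 - 604)/(-604) + (-107)³) = √(-1/604*(-511) - 1225043) = √(511/604 - 1225043) = √(-739925461/604) = I*√111728744611/302 ≈ 1106.8*I)
-B = -I*√111728744611/302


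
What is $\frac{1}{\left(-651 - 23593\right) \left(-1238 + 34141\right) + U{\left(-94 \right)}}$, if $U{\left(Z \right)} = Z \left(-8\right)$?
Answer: $- \frac{1}{797699580} \approx -1.2536 \cdot 10^{-9}$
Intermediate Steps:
$U{\left(Z \right)} = - 8 Z$
$\frac{1}{\left(-651 - 23593\right) \left(-1238 + 34141\right) + U{\left(-94 \right)}} = \frac{1}{\left(-651 - 23593\right) \left(-1238 + 34141\right) - -752} = \frac{1}{\left(-24244\right) 32903 + 752} = \frac{1}{-797700332 + 752} = \frac{1}{-797699580} = - \frac{1}{797699580}$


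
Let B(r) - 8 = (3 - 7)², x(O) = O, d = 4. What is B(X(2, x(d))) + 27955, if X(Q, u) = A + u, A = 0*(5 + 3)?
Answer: 27979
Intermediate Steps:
A = 0 (A = 0*8 = 0)
X(Q, u) = u (X(Q, u) = 0 + u = u)
B(r) = 24 (B(r) = 8 + (3 - 7)² = 8 + (-4)² = 8 + 16 = 24)
B(X(2, x(d))) + 27955 = 24 + 27955 = 27979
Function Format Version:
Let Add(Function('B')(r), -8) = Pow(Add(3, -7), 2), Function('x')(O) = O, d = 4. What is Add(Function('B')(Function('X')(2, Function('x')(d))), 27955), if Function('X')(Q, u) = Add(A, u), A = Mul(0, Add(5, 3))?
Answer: 27979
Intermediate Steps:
A = 0 (A = Mul(0, 8) = 0)
Function('X')(Q, u) = u (Function('X')(Q, u) = Add(0, u) = u)
Function('B')(r) = 24 (Function('B')(r) = Add(8, Pow(Add(3, -7), 2)) = Add(8, Pow(-4, 2)) = Add(8, 16) = 24)
Add(Function('B')(Function('X')(2, Function('x')(d))), 27955) = Add(24, 27955) = 27979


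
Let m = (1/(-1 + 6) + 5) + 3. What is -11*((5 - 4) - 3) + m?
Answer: 151/5 ≈ 30.200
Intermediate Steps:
m = 41/5 (m = (1/5 + 5) + 3 = (⅕ + 5) + 3 = 26/5 + 3 = 41/5 ≈ 8.2000)
-11*((5 - 4) - 3) + m = -11*((5 - 4) - 3) + 41/5 = -11*(1 - 3) + 41/5 = -11*(-2) + 41/5 = 22 + 41/5 = 151/5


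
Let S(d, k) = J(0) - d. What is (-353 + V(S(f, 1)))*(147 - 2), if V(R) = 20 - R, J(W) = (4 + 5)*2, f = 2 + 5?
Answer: -49880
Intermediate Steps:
f = 7
J(W) = 18 (J(W) = 9*2 = 18)
S(d, k) = 18 - d
(-353 + V(S(f, 1)))*(147 - 2) = (-353 + (20 - (18 - 1*7)))*(147 - 2) = (-353 + (20 - (18 - 7)))*145 = (-353 + (20 - 1*11))*145 = (-353 + (20 - 11))*145 = (-353 + 9)*145 = -344*145 = -49880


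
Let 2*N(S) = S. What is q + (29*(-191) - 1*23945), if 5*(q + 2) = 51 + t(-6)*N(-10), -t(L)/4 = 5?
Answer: -147279/5 ≈ -29456.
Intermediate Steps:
N(S) = S/2
t(L) = -20 (t(L) = -4*5 = -20)
q = 141/5 (q = -2 + (51 - 10*(-10))/5 = -2 + (51 - 20*(-5))/5 = -2 + (51 + 100)/5 = -2 + (⅕)*151 = -2 + 151/5 = 141/5 ≈ 28.200)
q + (29*(-191) - 1*23945) = 141/5 + (29*(-191) - 1*23945) = 141/5 + (-5539 - 23945) = 141/5 - 29484 = -147279/5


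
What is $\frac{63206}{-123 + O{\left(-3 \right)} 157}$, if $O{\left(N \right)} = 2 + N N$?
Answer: $\frac{31603}{802} \approx 39.405$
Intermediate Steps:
$O{\left(N \right)} = 2 + N^{2}$
$\frac{63206}{-123 + O{\left(-3 \right)} 157} = \frac{63206}{-123 + \left(2 + \left(-3\right)^{2}\right) 157} = \frac{63206}{-123 + \left(2 + 9\right) 157} = \frac{63206}{-123 + 11 \cdot 157} = \frac{63206}{-123 + 1727} = \frac{63206}{1604} = 63206 \cdot \frac{1}{1604} = \frac{31603}{802}$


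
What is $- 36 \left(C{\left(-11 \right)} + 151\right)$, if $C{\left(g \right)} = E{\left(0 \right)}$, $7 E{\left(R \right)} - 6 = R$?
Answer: $- \frac{38268}{7} \approx -5466.9$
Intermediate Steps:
$E{\left(R \right)} = \frac{6}{7} + \frac{R}{7}$
$C{\left(g \right)} = \frac{6}{7}$ ($C{\left(g \right)} = \frac{6}{7} + \frac{1}{7} \cdot 0 = \frac{6}{7} + 0 = \frac{6}{7}$)
$- 36 \left(C{\left(-11 \right)} + 151\right) = - 36 \left(\frac{6}{7} + 151\right) = \left(-36\right) \frac{1063}{7} = - \frac{38268}{7}$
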